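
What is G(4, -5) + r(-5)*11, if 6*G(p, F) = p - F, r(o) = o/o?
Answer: 25/2 ≈ 12.500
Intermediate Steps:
r(o) = 1
G(p, F) = -F/6 + p/6 (G(p, F) = (p - F)/6 = -F/6 + p/6)
G(4, -5) + r(-5)*11 = (-1/6*(-5) + (1/6)*4) + 1*11 = (5/6 + 2/3) + 11 = 3/2 + 11 = 25/2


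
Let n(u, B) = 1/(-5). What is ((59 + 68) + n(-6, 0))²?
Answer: 401956/25 ≈ 16078.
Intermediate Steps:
n(u, B) = -⅕
((59 + 68) + n(-6, 0))² = ((59 + 68) - ⅕)² = (127 - ⅕)² = (634/5)² = 401956/25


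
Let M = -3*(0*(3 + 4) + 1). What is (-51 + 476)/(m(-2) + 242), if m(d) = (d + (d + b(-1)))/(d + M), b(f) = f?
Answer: 425/243 ≈ 1.7490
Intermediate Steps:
M = -3 (M = -3*(0*7 + 1) = -3*(0 + 1) = -3*1 = -3)
m(d) = (-1 + 2*d)/(-3 + d) (m(d) = (d + (d - 1))/(d - 3) = (d + (-1 + d))/(-3 + d) = (-1 + 2*d)/(-3 + d))
(-51 + 476)/(m(-2) + 242) = (-51 + 476)/((-1 + 2*(-2))/(-3 - 2) + 242) = 425/((-1 - 4)/(-5) + 242) = 425/(-1/5*(-5) + 242) = 425/(1 + 242) = 425/243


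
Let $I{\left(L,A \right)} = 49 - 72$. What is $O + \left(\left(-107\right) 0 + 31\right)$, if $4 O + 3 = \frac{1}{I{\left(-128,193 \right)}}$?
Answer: $\frac{1391}{46} \approx 30.239$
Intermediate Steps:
$I{\left(L,A \right)} = -23$ ($I{\left(L,A \right)} = 49 - 72 = -23$)
$O = - \frac{35}{46}$ ($O = - \frac{3}{4} + \frac{1}{4 \left(-23\right)} = - \frac{3}{4} + \frac{1}{4} \left(- \frac{1}{23}\right) = - \frac{3}{4} - \frac{1}{92} = - \frac{35}{46} \approx -0.76087$)
$O + \left(\left(-107\right) 0 + 31\right) = - \frac{35}{46} + \left(\left(-107\right) 0 + 31\right) = - \frac{35}{46} + \left(0 + 31\right) = - \frac{35}{46} + 31 = \frac{1391}{46}$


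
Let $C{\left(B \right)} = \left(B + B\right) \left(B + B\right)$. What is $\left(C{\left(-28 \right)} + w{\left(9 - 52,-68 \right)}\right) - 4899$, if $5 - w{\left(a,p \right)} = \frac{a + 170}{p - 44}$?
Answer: $- \frac{196769}{112} \approx -1756.9$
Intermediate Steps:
$C{\left(B \right)} = 4 B^{2}$ ($C{\left(B \right)} = 2 B 2 B = 4 B^{2}$)
$w{\left(a,p \right)} = 5 - \frac{170 + a}{-44 + p}$ ($w{\left(a,p \right)} = 5 - \frac{a + 170}{p - 44} = 5 - \frac{170 + a}{-44 + p}$)
$\left(C{\left(-28 \right)} + w{\left(9 - 52,-68 \right)}\right) - 4899 = \left(4 \left(-28\right)^{2} + \frac{-390 - \left(9 - 52\right) + 5 \left(-68\right)}{-44 - 68}\right) - 4899 = \left(4 \cdot 784 + \frac{-390 - -43 - 340}{-112}\right) - 4899 = \left(3136 - \frac{-390 + 43 - 340}{112}\right) - 4899 = \left(3136 - - \frac{687}{112}\right) - 4899 = \left(3136 + \frac{687}{112}\right) - 4899 = \frac{351919}{112} - 4899 = - \frac{196769}{112}$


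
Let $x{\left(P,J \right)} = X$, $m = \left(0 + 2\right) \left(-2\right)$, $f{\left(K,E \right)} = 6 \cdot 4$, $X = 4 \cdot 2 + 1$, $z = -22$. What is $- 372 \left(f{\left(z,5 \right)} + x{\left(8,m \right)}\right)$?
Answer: $-12276$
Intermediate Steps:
$X = 9$ ($X = 8 + 1 = 9$)
$f{\left(K,E \right)} = 24$
$m = -4$ ($m = 2 \left(-2\right) = -4$)
$x{\left(P,J \right)} = 9$
$- 372 \left(f{\left(z,5 \right)} + x{\left(8,m \right)}\right) = - 372 \left(24 + 9\right) = \left(-372\right) 33 = -12276$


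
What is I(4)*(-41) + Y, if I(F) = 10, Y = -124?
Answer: -534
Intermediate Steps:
I(4)*(-41) + Y = 10*(-41) - 124 = -410 - 124 = -534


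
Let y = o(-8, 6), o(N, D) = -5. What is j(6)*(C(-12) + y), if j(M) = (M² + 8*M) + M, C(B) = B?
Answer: -1530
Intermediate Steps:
j(M) = M² + 9*M
y = -5
j(6)*(C(-12) + y) = (6*(9 + 6))*(-12 - 5) = (6*15)*(-17) = 90*(-17) = -1530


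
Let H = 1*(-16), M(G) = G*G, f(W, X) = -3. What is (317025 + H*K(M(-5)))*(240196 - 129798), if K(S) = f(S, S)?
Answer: 35004225054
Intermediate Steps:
M(G) = G²
K(S) = -3
H = -16
(317025 + H*K(M(-5)))*(240196 - 129798) = (317025 - 16*(-3))*(240196 - 129798) = (317025 + 48)*110398 = 317073*110398 = 35004225054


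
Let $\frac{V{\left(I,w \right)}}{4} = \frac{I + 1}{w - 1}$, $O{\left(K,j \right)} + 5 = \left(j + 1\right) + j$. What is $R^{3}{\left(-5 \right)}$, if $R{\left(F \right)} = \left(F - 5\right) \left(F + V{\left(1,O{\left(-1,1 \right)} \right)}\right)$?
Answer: $\frac{12167000}{27} \approx 4.5063 \cdot 10^{5}$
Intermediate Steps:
$O{\left(K,j \right)} = -4 + 2 j$ ($O{\left(K,j \right)} = -5 + \left(\left(j + 1\right) + j\right) = -5 + \left(\left(1 + j\right) + j\right) = -5 + \left(1 + 2 j\right) = -4 + 2 j$)
$V{\left(I,w \right)} = \frac{4 \left(1 + I\right)}{-1 + w}$ ($V{\left(I,w \right)} = 4 \frac{I + 1}{w - 1} = 4 \frac{1 + I}{-1 + w} = \frac{4 \left(1 + I\right)}{-1 + w}$)
$R{\left(F \right)} = \left(-5 + F\right) \left(- \frac{8}{3} + F\right)$ ($R{\left(F \right)} = \left(F - 5\right) \left(F + \frac{4 \left(1 + 1\right)}{-1 + \left(-4 + 2 \cdot 1\right)}\right) = \left(-5 + F\right) \left(F + 4 \frac{1}{-1 + \left(-4 + 2\right)} 2\right) = \left(-5 + F\right) \left(F + 4 \frac{1}{-1 - 2} \cdot 2\right) = \left(-5 + F\right) \left(F + 4 \frac{1}{-3} \cdot 2\right) = \left(-5 + F\right) \left(F + 4 \left(- \frac{1}{3}\right) 2\right) = \left(-5 + F\right) \left(F - \frac{8}{3}\right) = \left(-5 + F\right) \left(- \frac{8}{3} + F\right)$)
$R^{3}{\left(-5 \right)} = \left(\frac{40}{3} + \left(-5\right)^{2} - - \frac{115}{3}\right)^{3} = \left(\frac{40}{3} + 25 + \frac{115}{3}\right)^{3} = \left(\frac{230}{3}\right)^{3} = \frac{12167000}{27}$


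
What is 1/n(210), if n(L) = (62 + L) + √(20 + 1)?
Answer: 272/73963 - √21/73963 ≈ 0.0036156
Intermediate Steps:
n(L) = 62 + L + √21 (n(L) = (62 + L) + √21 = 62 + L + √21)
1/n(210) = 1/(62 + 210 + √21) = 1/(272 + √21)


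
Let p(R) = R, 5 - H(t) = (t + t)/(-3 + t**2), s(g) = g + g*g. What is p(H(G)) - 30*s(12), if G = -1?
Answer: -4676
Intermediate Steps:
s(g) = g + g**2
H(t) = 5 - 2*t/(-3 + t**2) (H(t) = 5 - (t + t)/(-3 + t**2) = 5 - 2*t/(-3 + t**2))
p(H(G)) - 30*s(12) = (-15 - 2*(-1) + 5*(-1)**2)/(-3 + (-1)**2) - 360*(1 + 12) = (-15 + 2 + 5*1)/(-3 + 1) - 360*13 = (-15 + 2 + 5)/(-2) - 30*156 = -1/2*(-8) - 4680 = 4 - 4680 = -4676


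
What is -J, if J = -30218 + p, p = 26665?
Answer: 3553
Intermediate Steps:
J = -3553 (J = -30218 + 26665 = -3553)
-J = -1*(-3553) = 3553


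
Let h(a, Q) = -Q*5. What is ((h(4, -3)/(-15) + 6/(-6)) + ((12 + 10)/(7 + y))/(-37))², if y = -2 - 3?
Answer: 7225/1369 ≈ 5.2776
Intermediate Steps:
y = -5
h(a, Q) = -5*Q
((h(4, -3)/(-15) + 6/(-6)) + ((12 + 10)/(7 + y))/(-37))² = ((-5*(-3)/(-15) + 6/(-6)) + ((12 + 10)/(7 - 5))/(-37))² = ((15*(-1/15) + 6*(-⅙)) + (22/2)*(-1/37))² = ((-1 - 1) + (22*(½))*(-1/37))² = (-2 + 11*(-1/37))² = (-2 - 11/37)² = (-85/37)² = 7225/1369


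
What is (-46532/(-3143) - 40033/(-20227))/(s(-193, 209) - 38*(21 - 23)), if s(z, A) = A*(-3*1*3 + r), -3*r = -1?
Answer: -3201079449/330963437966 ≈ -0.0096720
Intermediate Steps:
r = 1/3 (r = -1/3*(-1) = 1/3 ≈ 0.33333)
s(z, A) = -26*A/3 (s(z, A) = A*(-3*1*3 + 1/3) = A*(-3*3 + 1/3) = A*(-9 + 1/3) = A*(-26/3) = -26*A/3)
(-46532/(-3143) - 40033/(-20227))/(s(-193, 209) - 38*(21 - 23)) = (-46532/(-3143) - 40033/(-20227))/(-26/3*209 - 38*(21 - 23)) = (-46532*(-1/3143) - 40033*(-1/20227))/(-5434/3 - 38*(-2)) = (46532/3143 + 40033/20227)/(-5434/3 - 1*(-76)) = 1067026483/(63573461*(-5434/3 + 76)) = 1067026483/(63573461*(-5206/3)) = (1067026483/63573461)*(-3/5206) = -3201079449/330963437966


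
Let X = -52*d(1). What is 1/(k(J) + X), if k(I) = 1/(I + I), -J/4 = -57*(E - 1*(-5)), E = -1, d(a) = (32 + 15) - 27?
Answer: -1824/1896959 ≈ -0.00096154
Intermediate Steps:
d(a) = 20 (d(a) = 47 - 27 = 20)
J = 912 (J = -(-228)*(-1 - 1*(-5)) = -(-228)*(-1 + 5) = -(-228)*4 = -4*(-228) = 912)
k(I) = 1/(2*I)
X = -1040 (X = -52*20 = -1040)
1/(k(J) + X) = 1/((1/2)/912 - 1040) = 1/((1/2)*(1/912) - 1040) = 1/(1/1824 - 1040) = 1/(-1896959/1824) = -1824/1896959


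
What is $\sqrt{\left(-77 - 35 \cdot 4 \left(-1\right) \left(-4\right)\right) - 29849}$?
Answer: $i \sqrt{30486} \approx 174.6 i$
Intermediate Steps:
$\sqrt{\left(-77 - 35 \cdot 4 \left(-1\right) \left(-4\right)\right) - 29849} = \sqrt{\left(-77 - 35 \left(\left(-4\right) \left(-4\right)\right)\right) - 29849} = \sqrt{\left(-77 - 560\right) - 29849} = \sqrt{-637 - 29849} = \sqrt{-30486} = i \sqrt{30486}$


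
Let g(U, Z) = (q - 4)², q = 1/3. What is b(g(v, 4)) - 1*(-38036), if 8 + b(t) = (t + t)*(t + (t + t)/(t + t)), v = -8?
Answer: 3111728/81 ≈ 38416.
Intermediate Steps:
q = ⅓ ≈ 0.33333
g(U, Z) = 121/9 (g(U, Z) = (⅓ - 4)² = (-11/3)² = 121/9)
b(t) = -8 + 2*t*(1 + t) (b(t) = -8 + (t + t)*(t + (t + t)/(t + t)) = -8 + (2*t)*(t + (2*t)/((2*t))) = -8 + (2*t)*(t + (2*t)*(1/(2*t))) = -8 + (2*t)*(t + 1) = -8 + (2*t)*(1 + t) = -8 + 2*t*(1 + t))
b(g(v, 4)) - 1*(-38036) = (-8 + 2*(121/9) + 2*(121/9)²) - 1*(-38036) = (-8 + 242/9 + 2*(14641/81)) + 38036 = (-8 + 242/9 + 29282/81) + 38036 = 30812/81 + 38036 = 3111728/81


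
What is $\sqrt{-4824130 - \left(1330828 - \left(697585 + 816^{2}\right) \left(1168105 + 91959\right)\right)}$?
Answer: $\sqrt{1718016765266} \approx 1.3107 \cdot 10^{6}$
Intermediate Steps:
$\sqrt{-4824130 - \left(1330828 - \left(697585 + 816^{2}\right) \left(1168105 + 91959\right)\right)} = \sqrt{-4824130 - \left(1330828 - \left(697585 + 665856\right) 1260064\right)} = \sqrt{-4824130 + \left(1363441 \cdot 1260064 - 1330828\right)} = \sqrt{-4824130 + \left(1718022920224 - 1330828\right)} = \sqrt{-4824130 + 1718021589396} = \sqrt{1718016765266}$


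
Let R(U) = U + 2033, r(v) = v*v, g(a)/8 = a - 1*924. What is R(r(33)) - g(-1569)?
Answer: 23066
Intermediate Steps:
g(a) = -7392 + 8*a (g(a) = 8*(a - 1*924) = 8*(a - 924) = 8*(-924 + a) = -7392 + 8*a)
r(v) = v**2
R(U) = 2033 + U
R(r(33)) - g(-1569) = (2033 + 33**2) - (-7392 + 8*(-1569)) = (2033 + 1089) - (-7392 - 12552) = 3122 - 1*(-19944) = 3122 + 19944 = 23066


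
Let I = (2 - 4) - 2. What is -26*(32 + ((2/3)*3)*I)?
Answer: -624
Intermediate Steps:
I = -4 (I = -2 - 2 = -4)
-26*(32 + ((2/3)*3)*I) = -26*(32 + ((2/3)*3)*(-4)) = -26*(32 + ((2*(⅓))*3)*(-4)) = -26*(32 + ((⅔)*3)*(-4)) = -26*(32 + 2*(-4)) = -26*(32 - 8) = -26*24 = -624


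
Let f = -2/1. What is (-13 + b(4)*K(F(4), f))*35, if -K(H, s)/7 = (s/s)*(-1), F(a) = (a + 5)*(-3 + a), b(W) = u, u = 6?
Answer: 1015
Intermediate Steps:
b(W) = 6
F(a) = (-3 + a)*(5 + a) (F(a) = (5 + a)*(-3 + a) = (-3 + a)*(5 + a))
f = -2 (f = -2*1 = -2)
K(H, s) = 7 (K(H, s) = -7*s/s*(-1) = -7*(-1) = 7)
(-13 + b(4)*K(F(4), f))*35 = (-13 + 6*7)*35 = (-13 + 42)*35 = 29*35 = 1015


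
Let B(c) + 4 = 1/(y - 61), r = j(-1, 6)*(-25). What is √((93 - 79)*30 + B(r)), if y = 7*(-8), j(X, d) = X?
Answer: √632723/39 ≈ 20.396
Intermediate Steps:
y = -56
r = 25 (r = -1*(-25) = 25)
B(c) = -469/117 (B(c) = -4 + 1/(-56 - 61) = -4 + 1/(-117) = -4 - 1/117 = -469/117)
√((93 - 79)*30 + B(r)) = √((93 - 79)*30 - 469/117) = √(14*30 - 469/117) = √(420 - 469/117) = √(48671/117) = √632723/39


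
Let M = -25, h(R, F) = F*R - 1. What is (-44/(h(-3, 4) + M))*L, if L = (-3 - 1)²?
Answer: 352/19 ≈ 18.526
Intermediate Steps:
h(R, F) = -1 + F*R
L = 16 (L = (-4)² = 16)
(-44/(h(-3, 4) + M))*L = -44/((-1 + 4*(-3)) - 25)*16 = -44/((-1 - 12) - 25)*16 = -44/(-13 - 25)*16 = -44/(-38)*16 = -44*(-1/38)*16 = (22/19)*16 = 352/19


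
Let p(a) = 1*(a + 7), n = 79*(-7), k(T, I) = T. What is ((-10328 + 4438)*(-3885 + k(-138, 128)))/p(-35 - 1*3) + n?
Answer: -764923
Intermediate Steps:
n = -553
p(a) = 7 + a (p(a) = 1*(7 + a) = 7 + a)
((-10328 + 4438)*(-3885 + k(-138, 128)))/p(-35 - 1*3) + n = ((-10328 + 4438)*(-3885 - 138))/(7 + (-35 - 1*3)) - 553 = (-5890*(-4023))/(7 + (-35 - 3)) - 553 = 23695470/(7 - 38) - 553 = 23695470/(-31) - 553 = 23695470*(-1/31) - 553 = -764370 - 553 = -764923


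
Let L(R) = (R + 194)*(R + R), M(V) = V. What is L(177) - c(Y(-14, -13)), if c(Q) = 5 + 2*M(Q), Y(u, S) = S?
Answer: 131355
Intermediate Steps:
L(R) = 2*R*(194 + R) (L(R) = (194 + R)*(2*R) = 2*R*(194 + R))
c(Q) = 5 + 2*Q
L(177) - c(Y(-14, -13)) = 2*177*(194 + 177) - (5 + 2*(-13)) = 2*177*371 - (5 - 26) = 131334 - 1*(-21) = 131334 + 21 = 131355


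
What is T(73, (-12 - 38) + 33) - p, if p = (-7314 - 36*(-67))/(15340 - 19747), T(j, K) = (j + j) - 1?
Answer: 211371/1469 ≈ 143.89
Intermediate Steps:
T(j, K) = -1 + 2*j (T(j, K) = 2*j - 1 = -1 + 2*j)
p = 1634/1469 (p = (-7314 + 2412)/(-4407) = -4902*(-1/4407) = 1634/1469 ≈ 1.1123)
T(73, (-12 - 38) + 33) - p = (-1 + 2*73) - 1*1634/1469 = (-1 + 146) - 1634/1469 = 145 - 1634/1469 = 211371/1469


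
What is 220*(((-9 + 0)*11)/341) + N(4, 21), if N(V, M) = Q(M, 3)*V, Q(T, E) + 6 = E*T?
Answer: 5088/31 ≈ 164.13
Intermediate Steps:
Q(T, E) = -6 + E*T
N(V, M) = V*(-6 + 3*M) (N(V, M) = (-6 + 3*M)*V = V*(-6 + 3*M))
220*(((-9 + 0)*11)/341) + N(4, 21) = 220*(((-9 + 0)*11)/341) + 3*4*(-2 + 21) = 220*(-9*11*(1/341)) + 3*4*19 = 220*(-99*1/341) + 228 = 220*(-9/31) + 228 = -1980/31 + 228 = 5088/31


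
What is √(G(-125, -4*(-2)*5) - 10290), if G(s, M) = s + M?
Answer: 5*I*√415 ≈ 101.86*I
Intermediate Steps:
G(s, M) = M + s
√(G(-125, -4*(-2)*5) - 10290) = √((-4*(-2)*5 - 125) - 10290) = √((8*5 - 125) - 10290) = √((40 - 125) - 10290) = √(-85 - 10290) = √(-10375) = 5*I*√415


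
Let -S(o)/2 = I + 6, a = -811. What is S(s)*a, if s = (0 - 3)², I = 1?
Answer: 11354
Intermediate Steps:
s = 9 (s = (-3)² = 9)
S(o) = -14 (S(o) = -2*(1 + 6) = -2*7 = -14)
S(s)*a = -14*(-811) = 11354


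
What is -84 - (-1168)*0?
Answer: -84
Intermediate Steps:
-84 - (-1168)*0 = -84 - 73*0 = -84 + 0 = -84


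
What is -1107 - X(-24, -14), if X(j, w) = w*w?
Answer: -1303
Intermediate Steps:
X(j, w) = w²
-1107 - X(-24, -14) = -1107 - 1*(-14)² = -1107 - 1*196 = -1107 - 196 = -1303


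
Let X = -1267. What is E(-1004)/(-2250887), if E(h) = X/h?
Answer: -1267/2259890548 ≈ -5.6065e-7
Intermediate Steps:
E(h) = -1267/h
E(-1004)/(-2250887) = -1267/(-1004)/(-2250887) = -1267*(-1/1004)*(-1/2250887) = (1267/1004)*(-1/2250887) = -1267/2259890548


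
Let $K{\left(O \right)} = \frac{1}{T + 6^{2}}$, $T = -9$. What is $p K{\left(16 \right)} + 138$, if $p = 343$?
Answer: $\frac{4069}{27} \approx 150.7$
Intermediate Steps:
$K{\left(O \right)} = \frac{1}{27}$ ($K{\left(O \right)} = \frac{1}{-9 + 6^{2}} = \frac{1}{-9 + 36} = \frac{1}{27}$)
$p K{\left(16 \right)} + 138 = 343 \cdot \frac{1}{27} + 138 = \frac{343}{27} + 138 = \frac{4069}{27}$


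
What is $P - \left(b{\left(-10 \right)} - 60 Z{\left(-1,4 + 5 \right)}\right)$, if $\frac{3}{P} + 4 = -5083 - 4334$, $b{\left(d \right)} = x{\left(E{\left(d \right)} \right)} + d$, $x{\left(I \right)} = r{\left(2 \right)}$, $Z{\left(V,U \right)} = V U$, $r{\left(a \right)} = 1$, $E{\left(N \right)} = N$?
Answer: $- \frac{5002554}{9421} \approx -531.0$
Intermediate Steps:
$Z{\left(V,U \right)} = U V$
$x{\left(I \right)} = 1$
$b{\left(d \right)} = 1 + d$
$P = - \frac{3}{9421}$ ($P = \frac{3}{-4 - 9417} = \frac{3}{-9421} = 3 \left(- \frac{1}{9421}\right) = - \frac{3}{9421} \approx -0.00031844$)
$P - \left(b{\left(-10 \right)} - 60 Z{\left(-1,4 + 5 \right)}\right) = - \frac{3}{9421} - \left(\left(1 - 10\right) - 60 \left(4 + 5\right) \left(-1\right)\right) = - \frac{3}{9421} - \left(-9 - 60 \cdot 9 \left(-1\right)\right) = - \frac{3}{9421} - \left(-9 - -540\right) = - \frac{3}{9421} - \left(-9 + 540\right) = - \frac{3}{9421} - 531 = - \frac{5002554}{9421}$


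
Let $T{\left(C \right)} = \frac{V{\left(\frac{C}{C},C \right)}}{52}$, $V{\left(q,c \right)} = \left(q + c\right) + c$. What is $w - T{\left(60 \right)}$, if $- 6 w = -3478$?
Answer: $\frac{90065}{156} \approx 577.34$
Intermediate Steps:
$w = \frac{1739}{3}$ ($w = \left(- \frac{1}{6}\right) \left(-3478\right) = \frac{1739}{3} \approx 579.67$)
$V{\left(q,c \right)} = q + 2 c$ ($V{\left(q,c \right)} = \left(c + q\right) + c = q + 2 c$)
$T{\left(C \right)} = \frac{1}{52} + \frac{C}{26}$ ($T{\left(C \right)} = \frac{\frac{C}{C} + 2 C}{52} = \left(1 + 2 C\right) \frac{1}{52} = \frac{1}{52} + \frac{C}{26}$)
$w - T{\left(60 \right)} = \frac{1739}{3} - \left(\frac{1}{52} + \frac{1}{26} \cdot 60\right) = \frac{1739}{3} - \left(\frac{1}{52} + \frac{30}{13}\right) = \frac{1739}{3} - \frac{121}{52} = \frac{90065}{156}$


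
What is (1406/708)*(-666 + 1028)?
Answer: 127243/177 ≈ 718.89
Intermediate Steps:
(1406/708)*(-666 + 1028) = (1406*(1/708))*362 = (703/354)*362 = 127243/177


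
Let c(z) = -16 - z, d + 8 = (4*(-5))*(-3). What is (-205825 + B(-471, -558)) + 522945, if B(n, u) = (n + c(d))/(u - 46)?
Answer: 191541019/604 ≈ 3.1712e+5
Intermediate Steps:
d = 52 (d = -8 + (4*(-5))*(-3) = -8 - 20*(-3) = -8 + 60 = 52)
B(n, u) = (-68 + n)/(-46 + u) (B(n, u) = (n + (-16 - 1*52))/(u - 46) = (n + (-16 - 52))/(-46 + u) = (n - 68)/(-46 + u) = (-68 + n)/(-46 + u))
(-205825 + B(-471, -558)) + 522945 = (-205825 + (-68 - 471)/(-46 - 558)) + 522945 = (-205825 - 539/(-604)) + 522945 = (-205825 - 1/604*(-539)) + 522945 = (-205825 + 539/604) + 522945 = -124317761/604 + 522945 = 191541019/604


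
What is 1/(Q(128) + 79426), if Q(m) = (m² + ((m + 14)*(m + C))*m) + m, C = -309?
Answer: -1/3193918 ≈ -3.1309e-7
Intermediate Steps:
Q(m) = m + m² + m*(-309 + m)*(14 + m) (Q(m) = (m² + ((m + 14)*(m - 309))*m) + m = (m² + ((14 + m)*(-309 + m))*m) + m = (m² + ((-309 + m)*(14 + m))*m) + m = (m² + m*(-309 + m)*(14 + m)) + m = m + m² + m*(-309 + m)*(14 + m))
1/(Q(128) + 79426) = 1/(128*(-4325 + 128² - 294*128) + 79426) = 1/(128*(-4325 + 16384 - 37632) + 79426) = 1/(128*(-25573) + 79426) = 1/(-3273344 + 79426) = 1/(-3193918) = -1/3193918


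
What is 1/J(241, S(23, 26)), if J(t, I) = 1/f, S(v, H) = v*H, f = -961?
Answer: -961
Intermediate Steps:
S(v, H) = H*v
J(t, I) = -1/961 (J(t, I) = 1/(-961) = -1/961)
1/J(241, S(23, 26)) = 1/(-1/961) = -961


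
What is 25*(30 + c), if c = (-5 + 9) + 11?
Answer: 1125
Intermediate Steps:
c = 15 (c = 4 + 11 = 15)
25*(30 + c) = 25*(30 + 15) = 25*45 = 1125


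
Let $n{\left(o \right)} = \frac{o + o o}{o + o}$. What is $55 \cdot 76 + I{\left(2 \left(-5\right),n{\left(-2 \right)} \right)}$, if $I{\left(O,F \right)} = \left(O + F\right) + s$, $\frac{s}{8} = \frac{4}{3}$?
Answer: $\frac{25081}{6} \approx 4180.2$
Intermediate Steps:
$n{\left(o \right)} = \frac{o + o^{2}}{2 o}$
$s = \frac{32}{3}$ ($s = 8 \cdot \frac{4}{3} = \frac{32}{3} \approx 10.667$)
$I{\left(O,F \right)} = \frac{32}{3} + F + O$ ($I{\left(O,F \right)} = \left(O + F\right) + \frac{32}{3} = \left(F + O\right) + \frac{32}{3} = \frac{32}{3} + F + O$)
$55 \cdot 76 + I{\left(2 \left(-5\right),n{\left(-2 \right)} \right)} = 55 \cdot 76 + \left(\frac{32}{3} + \left(\frac{1}{2} + \frac{1}{2} \left(-2\right)\right) + 2 \left(-5\right)\right) = 4180 + \left(\frac{32}{3} + \left(\frac{1}{2} - 1\right) - 10\right) = 4180 - - \frac{1}{6} = 4180 + \frac{1}{6} = \frac{25081}{6}$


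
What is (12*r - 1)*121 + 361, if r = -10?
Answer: -14280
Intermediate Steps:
(12*r - 1)*121 + 361 = (12*(-10) - 1)*121 + 361 = (-120 - 1)*121 + 361 = -121*121 + 361 = -14641 + 361 = -14280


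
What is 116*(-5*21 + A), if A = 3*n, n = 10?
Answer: -8700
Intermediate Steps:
A = 30 (A = 3*10 = 30)
116*(-5*21 + A) = 116*(-5*21 + 30) = 116*(-105 + 30) = 116*(-75) = -8700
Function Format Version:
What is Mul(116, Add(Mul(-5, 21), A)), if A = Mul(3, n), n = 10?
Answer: -8700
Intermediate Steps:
A = 30 (A = Mul(3, 10) = 30)
Mul(116, Add(Mul(-5, 21), A)) = Mul(116, Add(Mul(-5, 21), 30)) = Mul(116, Add(-105, 30)) = Mul(116, -75) = -8700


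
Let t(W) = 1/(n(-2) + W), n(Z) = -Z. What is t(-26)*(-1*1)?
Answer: 1/24 ≈ 0.041667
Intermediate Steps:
t(W) = 1/(2 + W) (t(W) = 1/(-1*(-2) + W) = 1/(2 + W))
t(-26)*(-1*1) = (-1*1)/(2 - 26) = -1/(-24) = -1/24*(-1) = 1/24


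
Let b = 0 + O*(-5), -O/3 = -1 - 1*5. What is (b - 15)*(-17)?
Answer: 1785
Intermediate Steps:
O = 18 (O = -3*(-1 - 1*5) = -3*(-1 - 5) = -3*(-6) = 18)
b = -90 (b = 0 + 18*(-5) = 0 - 90 = -90)
(b - 15)*(-17) = (-90 - 15)*(-17) = -105*(-17) = 1785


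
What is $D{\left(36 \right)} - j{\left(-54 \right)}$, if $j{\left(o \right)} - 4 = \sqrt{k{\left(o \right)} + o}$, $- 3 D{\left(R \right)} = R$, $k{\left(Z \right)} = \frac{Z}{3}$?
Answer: $-16 - 6 i \sqrt{2} \approx -16.0 - 8.4853 i$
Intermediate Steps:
$k{\left(Z \right)} = \frac{Z}{3}$ ($k{\left(Z \right)} = Z \frac{1}{3} = \frac{Z}{3}$)
$D{\left(R \right)} = - \frac{R}{3}$
$j{\left(o \right)} = 4 + \frac{2 \sqrt{3} \sqrt{o}}{3}$ ($j{\left(o \right)} = 4 + \sqrt{\frac{o}{3} + o} = 4 + \sqrt{\frac{4 o}{3}} = 4 + \frac{2 \sqrt{3} \sqrt{o}}{3}$)
$D{\left(36 \right)} - j{\left(-54 \right)} = \left(- \frac{1}{3}\right) 36 - \left(4 + \frac{2 \sqrt{3} \sqrt{-54}}{3}\right) = -12 - \left(4 + \frac{2 \sqrt{3} \cdot 3 i \sqrt{6}}{3}\right) = -12 - \left(4 + 6 i \sqrt{2}\right) = -16 - 6 i \sqrt{2}$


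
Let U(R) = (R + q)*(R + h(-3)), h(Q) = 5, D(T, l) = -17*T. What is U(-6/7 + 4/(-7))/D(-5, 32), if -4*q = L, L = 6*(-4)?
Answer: 160/833 ≈ 0.19208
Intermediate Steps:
L = -24
q = 6 (q = -¼*(-24) = 6)
U(R) = (5 + R)*(6 + R) (U(R) = (R + 6)*(R + 5) = (6 + R)*(5 + R) = (5 + R)*(6 + R))
U(-6/7 + 4/(-7))/D(-5, 32) = (30 + (-6/7 + 4/(-7))² + 11*(-6/7 + 4/(-7)))/((-17*(-5))) = (30 + (-6*⅐ + 4*(-⅐))² + 11*(-6*⅐ + 4*(-⅐)))/85 = (30 + (-6/7 - 4/7)² + 11*(-6/7 - 4/7))*(1/85) = (30 + (-10/7)² + 11*(-10/7))*(1/85) = (30 + 100/49 - 110/7)*(1/85) = (800/49)*(1/85) = 160/833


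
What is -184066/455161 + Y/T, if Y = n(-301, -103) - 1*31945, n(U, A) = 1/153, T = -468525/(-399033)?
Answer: -32878408091742046/1208441075975 ≈ -27207.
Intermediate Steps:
T = 156175/133011 (T = -468525*(-1/399033) = 156175/133011 ≈ 1.1742)
n(U, A) = 1/153
Y = -4887584/153 (Y = 1/153 - 1*31945 = 1/153 - 31945 = -4887584/153 ≈ -31945.)
-184066/455161 + Y/T = -184066/455161 - 4887584/(153*156175/133011) = -184066*1/455161 - 4887584/153*133011/156175 = -184066/455161 - 72233603936/2654975 = -32878408091742046/1208441075975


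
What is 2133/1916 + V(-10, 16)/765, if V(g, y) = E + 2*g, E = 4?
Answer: 1601089/1465740 ≈ 1.0923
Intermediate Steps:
V(g, y) = 4 + 2*g
2133/1916 + V(-10, 16)/765 = 2133/1916 + (4 + 2*(-10))/765 = 2133*(1/1916) + (4 - 20)*(1/765) = 2133/1916 - 16*1/765 = 2133/1916 - 16/765 = 1601089/1465740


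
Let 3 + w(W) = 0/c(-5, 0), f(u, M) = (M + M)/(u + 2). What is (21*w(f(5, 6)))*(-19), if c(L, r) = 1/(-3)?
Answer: 1197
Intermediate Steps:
c(L, r) = -1/3
f(u, M) = 2*M/(2 + u) (f(u, M) = (2*M)/(2 + u) = 2*M/(2 + u))
w(W) = -3 (w(W) = -3 + 0/(-1/3) = -3 + 0*(-3) = -3 + 0 = -3)
(21*w(f(5, 6)))*(-19) = (21*(-3))*(-19) = -63*(-19) = 1197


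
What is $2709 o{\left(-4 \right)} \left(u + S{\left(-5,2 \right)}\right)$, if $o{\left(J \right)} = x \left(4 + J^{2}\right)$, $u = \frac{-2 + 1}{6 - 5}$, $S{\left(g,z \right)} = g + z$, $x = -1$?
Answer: $216720$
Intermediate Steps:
$u = -1$ ($u = - 1^{-1} = \left(-1\right) 1 = -1$)
$o{\left(J \right)} = -4 - J^{2}$ ($o{\left(J \right)} = - (4 + J^{2}) = -4 - J^{2}$)
$2709 o{\left(-4 \right)} \left(u + S{\left(-5,2 \right)}\right) = 2709 \left(-4 - \left(-4\right)^{2}\right) \left(-1 + \left(-5 + 2\right)\right) = 2709 \left(-4 - 16\right) \left(-1 - 3\right) = 2709 \left(-4 - 16\right) \left(-4\right) = 2709 \left(\left(-20\right) \left(-4\right)\right) = 2709 \cdot 80 = 216720$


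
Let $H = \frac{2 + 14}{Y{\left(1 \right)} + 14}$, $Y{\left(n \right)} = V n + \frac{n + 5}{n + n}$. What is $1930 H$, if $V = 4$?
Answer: $\frac{30880}{21} \approx 1470.5$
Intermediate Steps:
$Y{\left(n \right)} = 4 n + \frac{5 + n}{2 n}$ ($Y{\left(n \right)} = 4 n + \frac{n + 5}{n + n} = 4 n + \frac{5 + n}{2 n}$)
$H = \frac{16}{21}$ ($H = \frac{2 + 14}{\frac{5 + 1 \left(1 + 8 \cdot 1\right)}{2 \cdot 1} + 14} = \frac{16}{\frac{1}{2} \cdot 1 \left(5 + 1 \left(1 + 8\right)\right) + 14} = \frac{16}{\frac{1}{2} \cdot 1 \left(5 + 1 \cdot 9\right) + 14} = \frac{16}{\frac{1}{2} \cdot 1 \left(5 + 9\right) + 14} = \frac{16}{\frac{1}{2} \cdot 1 \cdot 14 + 14} = \frac{16}{7 + 14} = \frac{16}{21} \approx 0.7619$)
$1930 H = 1930 \cdot \frac{16}{21} = \frac{30880}{21}$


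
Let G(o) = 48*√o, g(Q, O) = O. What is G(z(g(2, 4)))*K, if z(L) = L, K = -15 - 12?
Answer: -2592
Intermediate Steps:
K = -27
G(z(g(2, 4)))*K = (48*√4)*(-27) = (48*2)*(-27) = 96*(-27) = -2592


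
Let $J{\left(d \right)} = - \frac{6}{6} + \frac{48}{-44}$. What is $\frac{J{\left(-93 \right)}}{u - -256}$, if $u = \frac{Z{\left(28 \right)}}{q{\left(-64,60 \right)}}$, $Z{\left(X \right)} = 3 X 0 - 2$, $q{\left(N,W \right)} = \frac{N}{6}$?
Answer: $- \frac{368}{45089} \approx -0.0081616$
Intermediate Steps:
$q{\left(N,W \right)} = \frac{N}{6}$ ($q{\left(N,W \right)} = N \frac{1}{6} = \frac{N}{6}$)
$J{\left(d \right)} = - \frac{23}{11}$ ($J{\left(d \right)} = \left(-6\right) \frac{1}{6} + 48 \left(- \frac{1}{44}\right) = -1 - \frac{12}{11} = - \frac{23}{11}$)
$Z{\left(X \right)} = -2$ ($Z{\left(X \right)} = 3 \cdot 0 - 2 = 0 - 2 = -2$)
$u = \frac{3}{16}$ ($u = - \frac{2}{\frac{1}{6} \left(-64\right)} = - \frac{2}{- \frac{32}{3}} = \left(-2\right) \left(- \frac{3}{32}\right) = \frac{3}{16} \approx 0.1875$)
$\frac{J{\left(-93 \right)}}{u - -256} = - \frac{23}{11 \left(\frac{3}{16} - -256\right)} = - \frac{23}{11 \left(\frac{3}{16} + 256\right)} = - \frac{23}{11 \cdot \frac{4099}{16}} = \left(- \frac{23}{11}\right) \frac{16}{4099} = - \frac{368}{45089}$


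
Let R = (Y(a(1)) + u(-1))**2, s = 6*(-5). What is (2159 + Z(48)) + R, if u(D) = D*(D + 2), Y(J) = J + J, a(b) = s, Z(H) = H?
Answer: 5928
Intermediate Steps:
s = -30
a(b) = -30
Y(J) = 2*J
u(D) = D*(2 + D)
R = 3721 (R = (2*(-30) - (2 - 1))**2 = (-60 - 1*1)**2 = (-60 - 1)**2 = (-61)**2 = 3721)
(2159 + Z(48)) + R = (2159 + 48) + 3721 = 2207 + 3721 = 5928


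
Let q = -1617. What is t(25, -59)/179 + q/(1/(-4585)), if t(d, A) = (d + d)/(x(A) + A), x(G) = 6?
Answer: 70336096165/9487 ≈ 7.4139e+6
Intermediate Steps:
t(d, A) = 2*d/(6 + A) (t(d, A) = (d + d)/(6 + A) = (2*d)/(6 + A) = 2*d/(6 + A))
t(25, -59)/179 + q/(1/(-4585)) = (2*25/(6 - 59))/179 - 1617/(1/(-4585)) = (2*25/(-53))*(1/179) - 1617/(-1/4585) = (2*25*(-1/53))*(1/179) - 1617*(-4585) = -50/53*1/179 + 7413945 = -50/9487 + 7413945 = 70336096165/9487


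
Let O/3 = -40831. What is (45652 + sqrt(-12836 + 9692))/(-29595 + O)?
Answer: -11413/38022 - I*sqrt(786)/76044 ≈ -0.30017 - 0.00036868*I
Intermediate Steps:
O = -122493 (O = 3*(-40831) = -122493)
(45652 + sqrt(-12836 + 9692))/(-29595 + O) = (45652 + sqrt(-12836 + 9692))/(-29595 - 122493) = (45652 + sqrt(-3144))/(-152088) = (45652 + 2*I*sqrt(786))*(-1/152088) = -11413/38022 - I*sqrt(786)/76044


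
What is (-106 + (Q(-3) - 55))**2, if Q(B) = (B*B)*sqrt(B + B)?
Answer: 25435 - 2898*I*sqrt(6) ≈ 25435.0 - 7098.6*I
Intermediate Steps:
Q(B) = sqrt(2)*B**(5/2) (Q(B) = B**2*sqrt(2*B) = B**2*(sqrt(2)*sqrt(B)) = sqrt(2)*B**(5/2))
(-106 + (Q(-3) - 55))**2 = (-106 + (sqrt(2)*(-3)**(5/2) - 55))**2 = (-106 + (sqrt(2)*(9*I*sqrt(3)) - 55))**2 = (-106 + (9*I*sqrt(6) - 55))**2 = (-106 + (-55 + 9*I*sqrt(6)))**2 = (-161 + 9*I*sqrt(6))**2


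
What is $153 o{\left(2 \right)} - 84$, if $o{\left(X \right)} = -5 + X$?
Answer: $-543$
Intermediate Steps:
$153 o{\left(2 \right)} - 84 = 153 \left(-5 + 2\right) - 84 = 153 \left(-3\right) - 84 = -459 - 84 = -543$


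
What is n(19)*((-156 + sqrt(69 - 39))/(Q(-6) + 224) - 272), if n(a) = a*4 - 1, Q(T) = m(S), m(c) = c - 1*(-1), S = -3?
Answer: -756750/37 + 25*sqrt(30)/74 ≈ -20451.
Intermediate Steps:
m(c) = 1 + c (m(c) = c + 1 = 1 + c)
Q(T) = -2 (Q(T) = 1 - 3 = -2)
n(a) = -1 + 4*a (n(a) = 4*a - 1 = -1 + 4*a)
n(19)*((-156 + sqrt(69 - 39))/(Q(-6) + 224) - 272) = (-1 + 4*19)*((-156 + sqrt(69 - 39))/(-2 + 224) - 272) = (-1 + 76)*((-156 + sqrt(30))/222 - 272) = 75*((-156 + sqrt(30))*(1/222) - 272) = 75*((-26/37 + sqrt(30)/222) - 272) = 75*(-10090/37 + sqrt(30)/222) = -756750/37 + 25*sqrt(30)/74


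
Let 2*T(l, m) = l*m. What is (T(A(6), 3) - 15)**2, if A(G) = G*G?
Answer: 1521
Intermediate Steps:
A(G) = G**2
T(l, m) = l*m/2 (T(l, m) = (l*m)/2 = l*m/2)
(T(A(6), 3) - 15)**2 = ((1/2)*6**2*3 - 15)**2 = ((1/2)*36*3 - 15)**2 = (54 - 15)**2 = 39**2 = 1521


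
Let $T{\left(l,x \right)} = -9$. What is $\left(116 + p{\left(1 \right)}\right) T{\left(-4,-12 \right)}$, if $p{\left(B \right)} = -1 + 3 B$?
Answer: $-1062$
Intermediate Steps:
$\left(116 + p{\left(1 \right)}\right) T{\left(-4,-12 \right)} = \left(116 + \left(-1 + 3 \cdot 1\right)\right) \left(-9\right) = \left(116 + \left(-1 + 3\right)\right) \left(-9\right) = \left(116 + 2\right) \left(-9\right) = 118 \left(-9\right) = -1062$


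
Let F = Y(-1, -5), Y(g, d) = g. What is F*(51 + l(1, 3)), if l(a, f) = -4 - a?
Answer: -46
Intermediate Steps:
F = -1
F*(51 + l(1, 3)) = -(51 + (-4 - 1*1)) = -(51 + (-4 - 1)) = -(51 - 5) = -1*46 = -46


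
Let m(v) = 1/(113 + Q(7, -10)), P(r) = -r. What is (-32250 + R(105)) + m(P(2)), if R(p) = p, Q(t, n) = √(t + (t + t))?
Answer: -409784347/12748 - √21/12748 ≈ -32145.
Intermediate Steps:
Q(t, n) = √3*√t (Q(t, n) = √(t + 2*t) = √(3*t) = √3*√t)
m(v) = 1/(113 + √21) (m(v) = 1/(113 + √3*√7) = 1/(113 + √21))
(-32250 + R(105)) + m(P(2)) = (-32250 + 105) + (113/12748 - √21/12748) = -32145 + (113/12748 - √21/12748) = -409784347/12748 - √21/12748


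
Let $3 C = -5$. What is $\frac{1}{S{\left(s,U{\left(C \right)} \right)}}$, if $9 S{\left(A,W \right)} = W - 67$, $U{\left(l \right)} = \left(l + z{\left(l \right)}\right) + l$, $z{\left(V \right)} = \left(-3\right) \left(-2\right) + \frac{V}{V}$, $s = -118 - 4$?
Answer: $- \frac{27}{190} \approx -0.14211$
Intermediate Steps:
$C = - \frac{5}{3}$ ($C = \frac{1}{3} \left(-5\right) = - \frac{5}{3} \approx -1.6667$)
$s = -122$ ($s = -118 - 4 = -122$)
$z{\left(V \right)} = 7$ ($z{\left(V \right)} = 6 + 1 = 7$)
$U{\left(l \right)} = 7 + 2 l$ ($U{\left(l \right)} = \left(l + 7\right) + l = \left(7 + l\right) + l = 7 + 2 l$)
$S{\left(A,W \right)} = - \frac{67}{9} + \frac{W}{9}$ ($S{\left(A,W \right)} = \frac{W - 67}{9} = \frac{-67 + W}{9} = - \frac{67}{9} + \frac{W}{9}$)
$\frac{1}{S{\left(s,U{\left(C \right)} \right)}} = \frac{1}{- \frac{67}{9} + \frac{7 + 2 \left(- \frac{5}{3}\right)}{9}} = \frac{1}{- \frac{67}{9} + \frac{7 - \frac{10}{3}}{9}} = \frac{1}{- \frac{67}{9} + \frac{1}{9} \cdot \frac{11}{3}} = \frac{1}{- \frac{67}{9} + \frac{11}{27}} = \frac{1}{- \frac{190}{27}} = - \frac{27}{190}$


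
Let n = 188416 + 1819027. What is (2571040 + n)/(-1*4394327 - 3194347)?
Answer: -1526161/2529558 ≈ -0.60333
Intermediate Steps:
n = 2007443
(2571040 + n)/(-1*4394327 - 3194347) = (2571040 + 2007443)/(-1*4394327 - 3194347) = 4578483/(-4394327 - 3194347) = 4578483/(-7588674) = 4578483*(-1/7588674) = -1526161/2529558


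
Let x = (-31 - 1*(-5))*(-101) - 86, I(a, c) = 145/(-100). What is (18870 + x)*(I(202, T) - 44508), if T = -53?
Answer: -1905894649/2 ≈ -9.5295e+8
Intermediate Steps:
I(a, c) = -29/20 (I(a, c) = 145*(-1/100) = -29/20)
x = 2540 (x = (-31 + 5)*(-101) - 86 = -26*(-101) - 86 = 2626 - 86 = 2540)
(18870 + x)*(I(202, T) - 44508) = (18870 + 2540)*(-29/20 - 44508) = 21410*(-890189/20) = -1905894649/2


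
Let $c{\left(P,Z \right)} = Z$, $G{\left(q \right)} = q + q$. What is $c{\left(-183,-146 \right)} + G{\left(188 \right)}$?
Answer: $230$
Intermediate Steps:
$G{\left(q \right)} = 2 q$
$c{\left(-183,-146 \right)} + G{\left(188 \right)} = -146 + 2 \cdot 188 = -146 + 376 = 230$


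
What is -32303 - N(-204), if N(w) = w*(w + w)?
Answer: -115535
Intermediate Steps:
N(w) = 2*w**2 (N(w) = w*(2*w) = 2*w**2)
-32303 - N(-204) = -32303 - 2*(-204)**2 = -32303 - 2*41616 = -32303 - 1*83232 = -32303 - 83232 = -115535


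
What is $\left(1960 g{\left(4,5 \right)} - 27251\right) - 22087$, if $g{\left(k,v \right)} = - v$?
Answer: $-59138$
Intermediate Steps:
$\left(1960 g{\left(4,5 \right)} - 27251\right) - 22087 = \left(1960 \left(\left(-1\right) 5\right) - 27251\right) - 22087 = \left(1960 \left(-5\right) - 27251\right) - 22087 = \left(-9800 - 27251\right) - 22087 = -37051 - 22087 = -59138$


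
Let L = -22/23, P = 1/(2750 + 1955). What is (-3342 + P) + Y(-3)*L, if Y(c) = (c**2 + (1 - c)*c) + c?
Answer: -361033447/108215 ≈ -3336.3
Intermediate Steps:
P = 1/4705 ≈ 0.00021254
L = -22/23 (L = -22*1/23 = -22/23 ≈ -0.95652)
Y(c) = c + c**2 + c*(1 - c) (Y(c) = (c**2 + c*(1 - c)) + c = c + c**2 + c*(1 - c))
(-3342 + P) + Y(-3)*L = (-3342 + 1/4705) + (2*(-3))*(-22/23) = -15724109/4705 - 6*(-22/23) = -15724109/4705 + 132/23 = -361033447/108215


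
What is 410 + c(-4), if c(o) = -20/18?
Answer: 3680/9 ≈ 408.89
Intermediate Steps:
c(o) = -10/9 (c(o) = -20*1/18 = -10/9)
410 + c(-4) = 410 - 10/9 = 3680/9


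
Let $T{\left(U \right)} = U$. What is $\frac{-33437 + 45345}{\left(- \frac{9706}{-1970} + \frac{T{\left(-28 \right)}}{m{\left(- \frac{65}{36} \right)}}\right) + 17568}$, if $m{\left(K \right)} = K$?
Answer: $\frac{30496388}{45043981} \approx 0.67704$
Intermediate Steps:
$\frac{-33437 + 45345}{\left(- \frac{9706}{-1970} + \frac{T{\left(-28 \right)}}{m{\left(- \frac{65}{36} \right)}}\right) + 17568} = \frac{-33437 + 45345}{\left(- \frac{9706}{-1970} - \frac{28}{\left(-65\right) \frac{1}{36}}\right) + 17568} = \frac{11908}{\left(\left(-9706\right) \left(- \frac{1}{1970}\right) - \frac{28}{\left(-65\right) \frac{1}{36}}\right) + 17568} = \frac{11908}{\left(\frac{4853}{985} - \frac{28}{- \frac{65}{36}}\right) + 17568} = \frac{11908}{\left(\frac{4853}{985} - - \frac{1008}{65}\right) + 17568} = \frac{11908}{\left(\frac{4853}{985} + \frac{1008}{65}\right) + 17568} = \frac{11908}{\frac{52333}{2561} + 17568} = \frac{11908}{\frac{45043981}{2561}} = 11908 \cdot \frac{2561}{45043981} = \frac{30496388}{45043981}$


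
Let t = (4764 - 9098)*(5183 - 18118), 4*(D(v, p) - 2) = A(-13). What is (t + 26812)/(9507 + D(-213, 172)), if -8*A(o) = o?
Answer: 1794787264/304301 ≈ 5898.1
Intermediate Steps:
A(o) = -o/8
D(v, p) = 77/32 (D(v, p) = 2 + (-⅛*(-13))/4 = 2 + (¼)*(13/8) = 2 + 13/32 = 77/32)
t = 56060290 (t = -4334*(-12935) = 56060290)
(t + 26812)/(9507 + D(-213, 172)) = (56060290 + 26812)/(9507 + 77/32) = 56087102/(304301/32) = 56087102*(32/304301) = 1794787264/304301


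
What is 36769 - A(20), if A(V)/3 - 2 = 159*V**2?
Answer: -154037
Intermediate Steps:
A(V) = 6 + 477*V**2 (A(V) = 6 + 3*(159*V**2) = 6 + 477*V**2)
36769 - A(20) = 36769 - (6 + 477*20**2) = 36769 - (6 + 477*400) = 36769 - (6 + 190800) = 36769 - 1*190806 = 36769 - 190806 = -154037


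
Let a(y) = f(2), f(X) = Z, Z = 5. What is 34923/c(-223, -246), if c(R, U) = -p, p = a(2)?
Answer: -34923/5 ≈ -6984.6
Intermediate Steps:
f(X) = 5
a(y) = 5
p = 5
c(R, U) = -5 (c(R, U) = -1*5 = -5)
34923/c(-223, -246) = 34923/(-5) = 34923*(-1/5) = -34923/5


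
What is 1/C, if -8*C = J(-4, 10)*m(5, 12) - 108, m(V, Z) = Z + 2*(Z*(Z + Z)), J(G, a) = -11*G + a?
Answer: -2/7911 ≈ -0.00025281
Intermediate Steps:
J(G, a) = a - 11*G
m(V, Z) = Z + 4*Z**2 (m(V, Z) = Z + 2*(Z*(2*Z)) = Z + 2*(2*Z**2) = Z + 4*Z**2)
C = -7911/2 (C = -((10 - 11*(-4))*(12*(1 + 4*12)) - 108)/8 = -((10 + 44)*(12*(1 + 48)) - 108)/8 = -(54*(12*49) - 108)/8 = -(54*588 - 108)/8 = -(31752 - 108)/8 = -1/8*31644 = -7911/2 ≈ -3955.5)
1/C = 1/(-7911/2) = -2/7911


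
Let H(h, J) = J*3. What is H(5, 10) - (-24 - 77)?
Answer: 131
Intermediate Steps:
H(h, J) = 3*J
H(5, 10) - (-24 - 77) = 3*10 - (-24 - 77) = 30 - 1*(-101) = 30 + 101 = 131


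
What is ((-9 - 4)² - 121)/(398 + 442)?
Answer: 2/35 ≈ 0.057143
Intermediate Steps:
((-9 - 4)² - 121)/(398 + 442) = ((-13)² - 121)/840 = (169 - 121)*(1/840) = 48*(1/840) = 2/35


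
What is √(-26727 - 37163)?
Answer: I*√63890 ≈ 252.76*I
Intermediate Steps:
√(-26727 - 37163) = √(-63890) = I*√63890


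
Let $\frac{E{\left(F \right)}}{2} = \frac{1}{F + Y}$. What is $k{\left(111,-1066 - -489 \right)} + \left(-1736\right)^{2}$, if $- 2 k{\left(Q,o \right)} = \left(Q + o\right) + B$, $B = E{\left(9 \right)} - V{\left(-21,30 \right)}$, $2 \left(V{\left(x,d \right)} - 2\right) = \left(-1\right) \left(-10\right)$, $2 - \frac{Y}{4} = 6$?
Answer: $\frac{42195057}{14} \approx 3.0139 \cdot 10^{6}$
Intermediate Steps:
$Y = -16$ ($Y = 8 - 24 = -16$)
$V{\left(x,d \right)} = 7$ ($V{\left(x,d \right)} = 2 + \frac{\left(-1\right) \left(-10\right)}{2} = 2 + \frac{1}{2} \cdot 10 = 2 + 5 = 7$)
$E{\left(F \right)} = \frac{2}{-16 + F}$ ($E{\left(F \right)} = \frac{2}{F - 16} = \frac{2}{-16 + F}$)
$B = - \frac{51}{7}$ ($B = \frac{2}{-16 + 9} - 7 = \frac{2}{-7} - 7 = 2 \left(- \frac{1}{7}\right) - 7 = - \frac{2}{7} - 7 = - \frac{51}{7} \approx -7.2857$)
$k{\left(Q,o \right)} = \frac{51}{14} - \frac{Q}{2} - \frac{o}{2}$ ($k{\left(Q,o \right)} = - \frac{\left(Q + o\right) - \frac{51}{7}}{2} = - \frac{- \frac{51}{7} + Q + o}{2} = \frac{51}{14} - \frac{Q}{2} - \frac{o}{2}$)
$k{\left(111,-1066 - -489 \right)} + \left(-1736\right)^{2} = \left(\frac{51}{14} - \frac{111}{2} - \frac{-1066 - -489}{2}\right) + \left(-1736\right)^{2} = \left(\frac{51}{14} - \frac{111}{2} - \frac{-1066 + 489}{2}\right) + 3013696 = \left(\frac{51}{14} - \frac{111}{2} - - \frac{577}{2}\right) + 3013696 = \left(\frac{51}{14} - \frac{111}{2} + \frac{577}{2}\right) + 3013696 = \frac{3313}{14} + 3013696 = \frac{42195057}{14}$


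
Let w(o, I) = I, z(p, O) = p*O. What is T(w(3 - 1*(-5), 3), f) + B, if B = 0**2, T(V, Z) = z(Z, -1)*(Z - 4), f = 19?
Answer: -285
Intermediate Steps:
z(p, O) = O*p
T(V, Z) = -Z*(-4 + Z) (T(V, Z) = (-Z)*(Z - 4) = (-Z)*(-4 + Z) = -Z*(-4 + Z))
B = 0
T(w(3 - 1*(-5), 3), f) + B = 19*(4 - 1*19) + 0 = 19*(4 - 19) + 0 = 19*(-15) + 0 = -285 + 0 = -285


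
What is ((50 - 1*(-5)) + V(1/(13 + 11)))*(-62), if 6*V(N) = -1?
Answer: -10199/3 ≈ -3399.7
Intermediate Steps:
V(N) = -⅙ (V(N) = (⅙)*(-1) = -⅙)
((50 - 1*(-5)) + V(1/(13 + 11)))*(-62) = ((50 - 1*(-5)) - ⅙)*(-62) = ((50 + 5) - ⅙)*(-62) = (55 - ⅙)*(-62) = (329/6)*(-62) = -10199/3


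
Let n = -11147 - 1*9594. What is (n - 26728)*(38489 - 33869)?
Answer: -219306780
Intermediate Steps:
n = -20741 (n = -11147 - 9594 = -20741)
(n - 26728)*(38489 - 33869) = (-20741 - 26728)*(38489 - 33869) = -47469*4620 = -219306780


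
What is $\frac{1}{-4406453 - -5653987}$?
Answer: $\frac{1}{1247534} \approx 8.0158 \cdot 10^{-7}$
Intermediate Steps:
$\frac{1}{-4406453 - -5653987} = \frac{1}{-4406453 + 5653987} = \frac{1}{1247534}$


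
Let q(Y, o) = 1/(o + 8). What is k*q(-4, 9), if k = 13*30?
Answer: 390/17 ≈ 22.941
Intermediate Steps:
k = 390
q(Y, o) = 1/(8 + o)
k*q(-4, 9) = 390/(8 + 9) = 390/17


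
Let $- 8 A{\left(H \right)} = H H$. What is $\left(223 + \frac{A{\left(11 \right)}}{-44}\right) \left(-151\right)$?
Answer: $- \frac{1079197}{32} \approx -33725.0$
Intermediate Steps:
$A{\left(H \right)} = - \frac{H^{2}}{8}$ ($A{\left(H \right)} = - \frac{H H}{8} = - \frac{H^{2}}{8}$)
$\left(223 + \frac{A{\left(11 \right)}}{-44}\right) \left(-151\right) = \left(223 + \frac{\left(- \frac{1}{8}\right) 11^{2}}{-44}\right) \left(-151\right) = \left(223 + \left(- \frac{1}{8}\right) 121 \left(- \frac{1}{44}\right)\right) \left(-151\right) = \left(223 - - \frac{11}{32}\right) \left(-151\right) = \left(223 + \frac{11}{32}\right) \left(-151\right) = \frac{7147}{32} \left(-151\right) = - \frac{1079197}{32}$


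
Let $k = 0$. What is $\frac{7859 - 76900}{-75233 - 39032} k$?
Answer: $0$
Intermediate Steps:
$\frac{7859 - 76900}{-75233 - 39032} k = \frac{7859 - 76900}{-75233 - 39032} \cdot 0 = - \frac{69041}{-114265} \cdot 0 = \left(-69041\right) \left(- \frac{1}{114265}\right) 0 = \frac{69041}{114265} \cdot 0 = 0$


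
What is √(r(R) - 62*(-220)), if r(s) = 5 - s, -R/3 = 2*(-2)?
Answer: √13633 ≈ 116.76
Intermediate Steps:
R = 12 (R = -6*(-2) = -3*(-4) = 12)
√(r(R) - 62*(-220)) = √((5 - 1*12) - 62*(-220)) = √((5 - 12) + 13640) = √(-7 + 13640) = √13633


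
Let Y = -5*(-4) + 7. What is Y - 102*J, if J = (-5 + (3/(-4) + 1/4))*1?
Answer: 588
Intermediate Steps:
Y = 27 (Y = 20 + 7 = 27)
J = -11/2 (J = (-5 + (3*(-1/4) + 1*(1/4)))*1 = (-5 + (-3/4 + 1/4))*1 = (-5 - 1/2)*1 = -11/2*1 = -11/2 ≈ -5.5000)
Y - 102*J = 27 - 102*(-11/2) = 27 + 561 = 588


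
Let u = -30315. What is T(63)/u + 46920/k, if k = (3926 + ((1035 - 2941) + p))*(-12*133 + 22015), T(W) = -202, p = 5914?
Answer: 17073628846/2455580874495 ≈ 0.0069530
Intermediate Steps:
k = 162004346 (k = (3926 + ((1035 - 2941) + 5914))*(-12*133 + 22015) = (3926 + (-1906 + 5914))*(-1596 + 22015) = (3926 + 4008)*20419 = 7934*20419 = 162004346)
T(63)/u + 46920/k = -202/(-30315) + 46920/162004346 = -202*(-1/30315) + 46920*(1/162004346) = 202/30315 + 23460/81002173 = 17073628846/2455580874495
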